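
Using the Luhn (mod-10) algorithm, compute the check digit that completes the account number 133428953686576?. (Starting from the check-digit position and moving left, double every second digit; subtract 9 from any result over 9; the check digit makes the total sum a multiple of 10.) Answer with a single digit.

Partial digits right→left: 6 7 5 6 8 6 3 5 9 8 2 4 3 3 1
Double every second digit counting from the check-digit position (so the 1st, 3rd, 5th, ... of the partial from the right).
  doubled (with −9 where >9): 3 1 7 6 9 4 6 2 → sum 38
  kept as-is: 7 6 6 5 8 4 3 → sum 39
Total = 38 + 39 = 77.
Check digit = (10 − (77 mod 10)) mod 10 = 3.

3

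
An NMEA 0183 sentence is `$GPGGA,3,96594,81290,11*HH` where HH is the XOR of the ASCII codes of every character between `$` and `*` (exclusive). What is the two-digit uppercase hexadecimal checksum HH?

XOR the ASCII codes of the payload characters:
  'G' = 0x47 → acc = 0x47
  'P' = 0x50 → acc = 0x17
  'G' = 0x47 → acc = 0x50
  'G' = 0x47 → acc = 0x17
  'A' = 0x41 → acc = 0x56
  ',' = 0x2C → acc = 0x7A
  '3' = 0x33 → acc = 0x49
  ',' = 0x2C → acc = 0x65
  '9' = 0x39 → acc = 0x5C
  '6' = 0x36 → acc = 0x6A
  '5' = 0x35 → acc = 0x5F
  '9' = 0x39 → acc = 0x66
  '4' = 0x34 → acc = 0x52
  ',' = 0x2C → acc = 0x7E
  '8' = 0x38 → acc = 0x46
  '1' = 0x31 → acc = 0x77
  '2' = 0x32 → acc = 0x45
  '9' = 0x39 → acc = 0x7C
  '0' = 0x30 → acc = 0x4C
  ',' = 0x2C → acc = 0x60
  '1' = 0x31 → acc = 0x51
  '1' = 0x31 → acc = 0x60
Checksum = 0x60.

60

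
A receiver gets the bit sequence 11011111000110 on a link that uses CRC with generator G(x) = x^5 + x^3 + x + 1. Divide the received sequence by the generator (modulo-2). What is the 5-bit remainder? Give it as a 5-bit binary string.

10011

Modulo-2 division of 11011111000110 by 101011:
  pos 0: 110111 XOR 101011 = 011100
  pos 1: 111001 XOR 101011 = 010010
  pos 2: 100101 XOR 101011 = 001110
  pos 4: 111000 XOR 101011 = 010011
  pos 5: 100110 XOR 101011 = 001101
  pos 7: 110111 XOR 101011 = 011100
  pos 8: 111000 XOR 101011 = 010011
Remainder = 10011 (nonzero — an error is detected).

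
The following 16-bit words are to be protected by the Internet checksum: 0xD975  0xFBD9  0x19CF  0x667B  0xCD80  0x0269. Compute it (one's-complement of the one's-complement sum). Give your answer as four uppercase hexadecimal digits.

One's-complement addition (fold any carry out of bit 15 back into bit 0):
  0xD975 + 0xFBD9 = 0x1D54E → wrap carry → 0xD54F
  0xD54F + 0x19CF = 0x0EF1E
  0xEF1E + 0x667B = 0x15599 → wrap carry → 0x559A
  0x559A + 0xCD80 = 0x1231A → wrap carry → 0x231B
  0x231B + 0x0269 = 0x02584
One's-complement sum = 0x2584.
Checksum = ~0x2584 & 0xFFFF = 0xDA7B.

DA7B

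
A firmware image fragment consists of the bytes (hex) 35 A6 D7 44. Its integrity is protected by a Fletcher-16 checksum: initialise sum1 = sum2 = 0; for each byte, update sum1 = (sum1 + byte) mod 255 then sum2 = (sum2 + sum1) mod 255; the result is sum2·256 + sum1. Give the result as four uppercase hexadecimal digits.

Running sums (mod 255):
  after byte 0 (35): sum1=53, sum2=53
  after byte 1 (A6): sum1=219, sum2=17
  after byte 2 (D7): sum1=179, sum2=196
  after byte 3 (44): sum1=247, sum2=188
Checksum = sum2·256 + sum1 = 188·256 + 247 = 48375 = 0xBCF7.

BCF7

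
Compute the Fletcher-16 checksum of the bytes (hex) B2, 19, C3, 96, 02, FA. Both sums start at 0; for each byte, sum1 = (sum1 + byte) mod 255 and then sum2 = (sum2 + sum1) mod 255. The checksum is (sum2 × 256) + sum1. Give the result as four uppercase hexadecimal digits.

Running sums (mod 255):
  after byte 0 (B2): sum1=178, sum2=178
  after byte 1 (19): sum1=203, sum2=126
  after byte 2 (C3): sum1=143, sum2=14
  after byte 3 (96): sum1=38, sum2=52
  after byte 4 (02): sum1=40, sum2=92
  after byte 5 (FA): sum1=35, sum2=127
Checksum = sum2·256 + sum1 = 127·256 + 35 = 32547 = 0x7F23.

7F23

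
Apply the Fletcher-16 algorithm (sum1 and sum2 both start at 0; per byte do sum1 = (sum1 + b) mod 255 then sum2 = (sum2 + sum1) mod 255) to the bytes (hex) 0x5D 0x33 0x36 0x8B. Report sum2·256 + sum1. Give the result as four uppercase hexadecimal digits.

0752

Running sums (mod 255):
  after byte 0 (0x5D): sum1=93, sum2=93
  after byte 1 (0x33): sum1=144, sum2=237
  after byte 2 (0x36): sum1=198, sum2=180
  after byte 3 (0x8B): sum1=82, sum2=7
Checksum = sum2·256 + sum1 = 7·256 + 82 = 1874 = 0x0752.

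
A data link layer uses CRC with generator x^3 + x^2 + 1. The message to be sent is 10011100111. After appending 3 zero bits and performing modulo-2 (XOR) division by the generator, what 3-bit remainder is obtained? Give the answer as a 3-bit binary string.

Append 3 zeros: 10011100111000. Divide by 1101 (XOR where the leading bit is 1):
  pos 0: 1001 XOR 1101 = 0100
  pos 1: 1001 XOR 1101 = 0100
  pos 2: 1001 XOR 1101 = 0100
  pos 3: 1000 XOR 1101 = 0101
  pos 4: 1010 XOR 1101 = 0111
  pos 5: 1111 XOR 1101 = 0010
  pos 7: 1011 XOR 1101 = 0110
  pos 8: 1100 XOR 1101 = 0001
Remainder (last 3 bits) = 100. This is the CRC / FCS.

100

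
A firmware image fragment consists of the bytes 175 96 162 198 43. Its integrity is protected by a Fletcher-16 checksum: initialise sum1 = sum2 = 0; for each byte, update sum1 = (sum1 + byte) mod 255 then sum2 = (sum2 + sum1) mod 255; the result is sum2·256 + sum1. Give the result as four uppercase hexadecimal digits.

90A4

Running sums (mod 255):
  after byte 0 (175): sum1=175, sum2=175
  after byte 1 (96): sum1=16, sum2=191
  after byte 2 (162): sum1=178, sum2=114
  after byte 3 (198): sum1=121, sum2=235
  after byte 4 (43): sum1=164, sum2=144
Checksum = sum2·256 + sum1 = 144·256 + 164 = 37028 = 0x90A4.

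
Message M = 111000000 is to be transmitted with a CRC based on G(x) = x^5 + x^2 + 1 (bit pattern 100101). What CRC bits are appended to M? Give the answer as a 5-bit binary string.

Append 5 zeros: 11100000000000. Divide by 100101 (XOR where the leading bit is 1):
  pos 0: 111000 XOR 100101 = 011101
  pos 1: 111010 XOR 100101 = 011111
  pos 2: 111110 XOR 100101 = 011011
  pos 3: 110110 XOR 100101 = 010011
  pos 4: 100110 XOR 100101 = 000011
  pos 8: 110000 XOR 100101 = 010101
Remainder (last 5 bits) = 10101. This is the CRC / FCS.

10101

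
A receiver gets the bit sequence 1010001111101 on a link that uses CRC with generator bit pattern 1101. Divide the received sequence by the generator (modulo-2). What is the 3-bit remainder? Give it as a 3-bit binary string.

Modulo-2 division of 1010001111101 by 1101:
  pos 0: 1010 XOR 1101 = 0111
  pos 1: 1110 XOR 1101 = 0011
  pos 3: 1101 XOR 1101 = 0000
  pos 7: 1111 XOR 1101 = 0010
  pos 9: 1001 XOR 1101 = 0100
Remainder = 100 (nonzero — an error is detected).

100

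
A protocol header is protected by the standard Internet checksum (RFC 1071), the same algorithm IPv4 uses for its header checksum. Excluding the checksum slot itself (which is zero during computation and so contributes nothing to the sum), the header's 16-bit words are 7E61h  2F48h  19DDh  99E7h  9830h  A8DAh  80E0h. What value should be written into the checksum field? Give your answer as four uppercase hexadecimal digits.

One's-complement addition (fold any carry out of bit 15 back into bit 0):
  0x7E61 + 0x2F48 = 0x0ADA9
  0xADA9 + 0x19DD = 0x0C786
  0xC786 + 0x99E7 = 0x1616D → wrap carry → 0x616E
  0x616E + 0x9830 = 0x0F99E
  0xF99E + 0xA8DA = 0x1A278 → wrap carry → 0xA279
  0xA279 + 0x80E0 = 0x12359 → wrap carry → 0x235A
One's-complement sum = 0x235A.
Checksum = ~0x235A & 0xFFFF = 0xDCA5.

DCA5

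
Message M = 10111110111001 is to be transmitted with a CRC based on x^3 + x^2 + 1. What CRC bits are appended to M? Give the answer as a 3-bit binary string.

010

Append 3 zeros: 10111110111001000. Divide by 1101 (XOR where the leading bit is 1):
  pos 0: 1011 XOR 1101 = 0110
  pos 1: 1101 XOR 1101 = 0000
  pos 5: 1101 XOR 1101 = 0000
  pos 9: 1100 XOR 1101 = 0001
  pos 12: 1100 XOR 1101 = 0001
Remainder (last 3 bits) = 010. This is the CRC / FCS.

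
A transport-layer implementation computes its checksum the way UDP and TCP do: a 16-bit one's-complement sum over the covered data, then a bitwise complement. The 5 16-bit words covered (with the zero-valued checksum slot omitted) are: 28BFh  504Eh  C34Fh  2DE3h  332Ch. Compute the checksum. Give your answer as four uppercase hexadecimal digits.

6293

One's-complement addition (fold any carry out of bit 15 back into bit 0):
  0x28BF + 0x504E = 0x0790D
  0x790D + 0xC34F = 0x13C5C → wrap carry → 0x3C5D
  0x3C5D + 0x2DE3 = 0x06A40
  0x6A40 + 0x332C = 0x09D6C
One's-complement sum = 0x9D6C.
Checksum = ~0x9D6C & 0xFFFF = 0x6293.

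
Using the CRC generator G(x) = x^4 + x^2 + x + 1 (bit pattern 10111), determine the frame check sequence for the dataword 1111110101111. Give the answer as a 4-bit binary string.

0010

Append 4 zeros: 11111101011110000. Divide by 10111 (XOR where the leading bit is 1):
  pos 0: 11111 XOR 10111 = 01000
  pos 1: 10001 XOR 10111 = 00110
  pos 3: 11001 XOR 10111 = 01110
  pos 4: 11100 XOR 10111 = 01011
  pos 5: 10111 XOR 10111 = 00000
  pos 10: 11100 XOR 10111 = 01011
  pos 11: 10110 XOR 10111 = 00001
Remainder (last 4 bits) = 0010. This is the CRC / FCS.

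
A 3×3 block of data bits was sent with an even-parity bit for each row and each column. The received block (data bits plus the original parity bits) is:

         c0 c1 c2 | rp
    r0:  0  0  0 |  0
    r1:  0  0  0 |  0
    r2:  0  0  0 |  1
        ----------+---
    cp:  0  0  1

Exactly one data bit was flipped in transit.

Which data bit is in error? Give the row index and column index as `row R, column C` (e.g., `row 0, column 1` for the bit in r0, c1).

row 2, column 2

Recompute each row's even parity and compare to rp:
  r0: data parity 0, sent rp 0 → ok
  r1: data parity 0, sent rp 0 → ok
  r2: data parity 0, sent rp 1 → mismatch
Recompute each column's even parity and compare to cp:
  c0: data parity 0, sent cp 0 → ok
  c1: data parity 0, sent cp 0 → ok
  c2: data parity 0, sent cp 1 → mismatch
Exactly one row (r2) and one column (c2) fail → the flipped bit is at their intersection.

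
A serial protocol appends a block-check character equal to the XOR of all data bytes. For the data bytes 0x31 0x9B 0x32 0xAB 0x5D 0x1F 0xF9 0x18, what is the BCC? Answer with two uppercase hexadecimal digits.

XOR the bytes together:
  start with 0x31
  0x31 ⊕ 0x9B = 0xAA
  0xAA ⊕ 0x32 = 0x98
  0x98 ⊕ 0xAB = 0x33
  0x33 ⊕ 0x5D = 0x6E
  0x6E ⊕ 0x1F = 0x71
  0x71 ⊕ 0xF9 = 0x88
  0x88 ⊕ 0x18 = 0x90

90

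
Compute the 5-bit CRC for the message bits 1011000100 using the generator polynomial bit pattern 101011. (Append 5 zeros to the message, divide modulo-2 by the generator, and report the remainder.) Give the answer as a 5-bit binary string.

00101

Append 5 zeros: 101100010000000. Divide by 101011 (XOR where the leading bit is 1):
  pos 0: 101100 XOR 101011 = 000111
  pos 3: 111010 XOR 101011 = 010001
  pos 4: 100010 XOR 101011 = 001001
  pos 6: 100100 XOR 101011 = 001111
  pos 8: 111100 XOR 101011 = 010111
  pos 9: 101110 XOR 101011 = 000101
Remainder (last 5 bits) = 00101. This is the CRC / FCS.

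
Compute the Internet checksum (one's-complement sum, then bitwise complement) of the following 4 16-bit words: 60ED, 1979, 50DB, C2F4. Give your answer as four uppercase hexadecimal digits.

71C9

One's-complement addition (fold any carry out of bit 15 back into bit 0):
  0x60ED + 0x1979 = 0x07A66
  0x7A66 + 0x50DB = 0x0CB41
  0xCB41 + 0xC2F4 = 0x18E35 → wrap carry → 0x8E36
One's-complement sum = 0x8E36.
Checksum = ~0x8E36 & 0xFFFF = 0x71C9.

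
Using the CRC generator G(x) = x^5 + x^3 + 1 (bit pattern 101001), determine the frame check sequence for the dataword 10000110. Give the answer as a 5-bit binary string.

00001

Append 5 zeros: 1000011000000. Divide by 101001 (XOR where the leading bit is 1):
  pos 0: 100001 XOR 101001 = 001000
  pos 2: 100010 XOR 101001 = 001011
  pos 4: 101100 XOR 101001 = 000101
  pos 7: 101000 XOR 101001 = 000001
Remainder (last 5 bits) = 00001. This is the CRC / FCS.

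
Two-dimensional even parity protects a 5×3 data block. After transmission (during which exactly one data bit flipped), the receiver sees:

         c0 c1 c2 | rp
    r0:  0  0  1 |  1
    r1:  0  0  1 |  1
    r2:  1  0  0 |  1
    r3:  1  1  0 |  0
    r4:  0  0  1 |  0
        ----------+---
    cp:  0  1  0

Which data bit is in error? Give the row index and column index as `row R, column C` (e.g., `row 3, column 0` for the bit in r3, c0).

Recompute each row's even parity and compare to rp:
  r0: data parity 1, sent rp 1 → ok
  r1: data parity 1, sent rp 1 → ok
  r2: data parity 1, sent rp 1 → ok
  r3: data parity 0, sent rp 0 → ok
  r4: data parity 1, sent rp 0 → mismatch
Recompute each column's even parity and compare to cp:
  c0: data parity 0, sent cp 0 → ok
  c1: data parity 1, sent cp 1 → ok
  c2: data parity 1, sent cp 0 → mismatch
Exactly one row (r4) and one column (c2) fail → the flipped bit is at their intersection.

row 4, column 2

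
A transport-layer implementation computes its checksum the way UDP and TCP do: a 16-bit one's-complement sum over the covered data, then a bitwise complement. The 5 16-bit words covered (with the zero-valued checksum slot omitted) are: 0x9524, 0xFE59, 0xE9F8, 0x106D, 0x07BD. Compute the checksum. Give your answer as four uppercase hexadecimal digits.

One's-complement addition (fold any carry out of bit 15 back into bit 0):
  0x9524 + 0xFE59 = 0x1937D → wrap carry → 0x937E
  0x937E + 0xE9F8 = 0x17D76 → wrap carry → 0x7D77
  0x7D77 + 0x106D = 0x08DE4
  0x8DE4 + 0x07BD = 0x095A1
One's-complement sum = 0x95A1.
Checksum = ~0x95A1 & 0xFFFF = 0x6A5E.

6A5E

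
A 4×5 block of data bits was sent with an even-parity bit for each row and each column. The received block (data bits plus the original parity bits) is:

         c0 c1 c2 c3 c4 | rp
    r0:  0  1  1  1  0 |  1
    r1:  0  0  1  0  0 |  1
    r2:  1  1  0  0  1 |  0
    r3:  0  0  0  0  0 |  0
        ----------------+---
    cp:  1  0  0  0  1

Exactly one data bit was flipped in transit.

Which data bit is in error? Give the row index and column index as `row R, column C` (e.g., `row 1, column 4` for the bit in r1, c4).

Recompute each row's even parity and compare to rp:
  r0: data parity 1, sent rp 1 → ok
  r1: data parity 1, sent rp 1 → ok
  r2: data parity 1, sent rp 0 → mismatch
  r3: data parity 0, sent rp 0 → ok
Recompute each column's even parity and compare to cp:
  c0: data parity 1, sent cp 1 → ok
  c1: data parity 0, sent cp 0 → ok
  c2: data parity 0, sent cp 0 → ok
  c3: data parity 1, sent cp 0 → mismatch
  c4: data parity 1, sent cp 1 → ok
Exactly one row (r2) and one column (c3) fail → the flipped bit is at their intersection.

row 2, column 3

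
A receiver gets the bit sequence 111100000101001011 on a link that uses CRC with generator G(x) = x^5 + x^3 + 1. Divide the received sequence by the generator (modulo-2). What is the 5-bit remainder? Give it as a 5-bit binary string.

Modulo-2 division of 111100000101001011 by 101001:
  pos 0: 111100 XOR 101001 = 010101
  pos 1: 101010 XOR 101001 = 000011
  pos 5: 110010 XOR 101001 = 011011
  pos 6: 110111 XOR 101001 = 011110
  pos 7: 111100 XOR 101001 = 010101
  pos 8: 101010 XOR 101001 = 000011
  pos 12: 111011 XOR 101001 = 010010
Remainder = 10010 (nonzero — an error is detected).

10010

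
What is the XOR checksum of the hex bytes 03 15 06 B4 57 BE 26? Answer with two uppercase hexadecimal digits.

6B

XOR the bytes together:
  start with 0x03
  0x03 ⊕ 0x15 = 0x16
  0x16 ⊕ 0x06 = 0x10
  0x10 ⊕ 0xB4 = 0xA4
  0xA4 ⊕ 0x57 = 0xF3
  0xF3 ⊕ 0xBE = 0x4D
  0x4D ⊕ 0x26 = 0x6B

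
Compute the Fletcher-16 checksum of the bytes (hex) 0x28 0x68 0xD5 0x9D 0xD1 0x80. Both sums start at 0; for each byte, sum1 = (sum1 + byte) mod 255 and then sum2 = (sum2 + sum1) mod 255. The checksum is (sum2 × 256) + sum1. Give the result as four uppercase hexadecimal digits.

Running sums (mod 255):
  after byte 0 (0x28): sum1=40, sum2=40
  after byte 1 (0x68): sum1=144, sum2=184
  after byte 2 (0xD5): sum1=102, sum2=31
  after byte 3 (0x9D): sum1=4, sum2=35
  after byte 4 (0xD1): sum1=213, sum2=248
  after byte 5 (0x80): sum1=86, sum2=79
Checksum = sum2·256 + sum1 = 79·256 + 86 = 20310 = 0x4F56.

4F56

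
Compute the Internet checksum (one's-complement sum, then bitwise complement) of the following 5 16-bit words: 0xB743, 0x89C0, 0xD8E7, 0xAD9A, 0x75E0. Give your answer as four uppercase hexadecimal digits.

One's-complement addition (fold any carry out of bit 15 back into bit 0):
  0xB743 + 0x89C0 = 0x14103 → wrap carry → 0x4104
  0x4104 + 0xD8E7 = 0x119EB → wrap carry → 0x19EC
  0x19EC + 0xAD9A = 0x0C786
  0xC786 + 0x75E0 = 0x13D66 → wrap carry → 0x3D67
One's-complement sum = 0x3D67.
Checksum = ~0x3D67 & 0xFFFF = 0xC298.

C298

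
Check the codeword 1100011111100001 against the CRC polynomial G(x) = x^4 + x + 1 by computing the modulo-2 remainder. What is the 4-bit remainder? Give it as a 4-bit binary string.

0000

Modulo-2 division of 1100011111100001 by 10011:
  pos 0: 11000 XOR 10011 = 01011
  pos 1: 10111 XOR 10011 = 00100
  pos 3: 10011 XOR 10011 = 00000
  pos 8: 11100 XOR 10011 = 01111
  pos 9: 11110 XOR 10011 = 01101
  pos 10: 11010 XOR 10011 = 01001
  pos 11: 10011 XOR 10011 = 00000
Remainder = 0000 (zero — the frame passes the CRC check).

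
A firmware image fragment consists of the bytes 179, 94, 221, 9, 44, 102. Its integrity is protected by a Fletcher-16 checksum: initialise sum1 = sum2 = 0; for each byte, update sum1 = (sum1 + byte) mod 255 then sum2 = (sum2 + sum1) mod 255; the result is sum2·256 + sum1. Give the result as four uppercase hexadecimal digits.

5F8B

Running sums (mod 255):
  after byte 0 (179): sum1=179, sum2=179
  after byte 1 (94): sum1=18, sum2=197
  after byte 2 (221): sum1=239, sum2=181
  after byte 3 (9): sum1=248, sum2=174
  after byte 4 (44): sum1=37, sum2=211
  after byte 5 (102): sum1=139, sum2=95
Checksum = sum2·256 + sum1 = 95·256 + 139 = 24459 = 0x5F8B.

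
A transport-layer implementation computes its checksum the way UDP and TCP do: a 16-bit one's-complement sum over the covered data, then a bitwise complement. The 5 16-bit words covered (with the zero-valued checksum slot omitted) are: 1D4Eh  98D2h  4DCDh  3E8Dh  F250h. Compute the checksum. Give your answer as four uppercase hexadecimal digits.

One's-complement addition (fold any carry out of bit 15 back into bit 0):
  0x1D4E + 0x98D2 = 0x0B620
  0xB620 + 0x4DCD = 0x103ED → wrap carry → 0x03EE
  0x03EE + 0x3E8D = 0x0427B
  0x427B + 0xF250 = 0x134CB → wrap carry → 0x34CC
One's-complement sum = 0x34CC.
Checksum = ~0x34CC & 0xFFFF = 0xCB33.

CB33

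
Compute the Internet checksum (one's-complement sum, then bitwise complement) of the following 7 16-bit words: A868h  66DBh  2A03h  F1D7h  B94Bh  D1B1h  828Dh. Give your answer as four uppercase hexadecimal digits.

C755

One's-complement addition (fold any carry out of bit 15 back into bit 0):
  0xA868 + 0x66DB = 0x10F43 → wrap carry → 0x0F44
  0x0F44 + 0x2A03 = 0x03947
  0x3947 + 0xF1D7 = 0x12B1E → wrap carry → 0x2B1F
  0x2B1F + 0xB94B = 0x0E46A
  0xE46A + 0xD1B1 = 0x1B61B → wrap carry → 0xB61C
  0xB61C + 0x828D = 0x138A9 → wrap carry → 0x38AA
One's-complement sum = 0x38AA.
Checksum = ~0x38AA & 0xFFFF = 0xC755.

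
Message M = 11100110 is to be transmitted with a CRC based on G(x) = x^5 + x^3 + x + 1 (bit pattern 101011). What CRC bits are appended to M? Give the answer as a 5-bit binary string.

10101

Append 5 zeros: 1110011000000. Divide by 101011 (XOR where the leading bit is 1):
  pos 0: 111001 XOR 101011 = 010010
  pos 1: 100101 XOR 101011 = 001110
  pos 3: 111000 XOR 101011 = 010011
  pos 4: 100110 XOR 101011 = 001101
  pos 6: 110100 XOR 101011 = 011111
  pos 7: 111110 XOR 101011 = 010101
Remainder (last 5 bits) = 10101. This is the CRC / FCS.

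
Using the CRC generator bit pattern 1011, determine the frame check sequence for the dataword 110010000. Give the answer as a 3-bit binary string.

Append 3 zeros: 110010000000. Divide by 1011 (XOR where the leading bit is 1):
  pos 0: 1100 XOR 1011 = 0111
  pos 1: 1111 XOR 1011 = 0100
  pos 2: 1000 XOR 1011 = 0011
  pos 4: 1100 XOR 1011 = 0111
  pos 5: 1110 XOR 1011 = 0101
  pos 6: 1010 XOR 1011 = 0001
Remainder (last 3 bits) = 100. This is the CRC / FCS.

100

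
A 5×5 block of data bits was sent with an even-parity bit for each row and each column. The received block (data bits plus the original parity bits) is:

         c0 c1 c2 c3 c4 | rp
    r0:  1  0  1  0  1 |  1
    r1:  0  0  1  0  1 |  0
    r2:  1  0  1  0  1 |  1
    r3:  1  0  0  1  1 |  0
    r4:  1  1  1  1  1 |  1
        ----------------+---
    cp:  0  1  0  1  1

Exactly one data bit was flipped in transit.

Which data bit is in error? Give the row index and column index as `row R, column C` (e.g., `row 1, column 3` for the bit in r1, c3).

Recompute each row's even parity and compare to rp:
  r0: data parity 1, sent rp 1 → ok
  r1: data parity 0, sent rp 0 → ok
  r2: data parity 1, sent rp 1 → ok
  r3: data parity 1, sent rp 0 → mismatch
  r4: data parity 1, sent rp 1 → ok
Recompute each column's even parity and compare to cp:
  c0: data parity 0, sent cp 0 → ok
  c1: data parity 1, sent cp 1 → ok
  c2: data parity 0, sent cp 0 → ok
  c3: data parity 0, sent cp 1 → mismatch
  c4: data parity 1, sent cp 1 → ok
Exactly one row (r3) and one column (c3) fail → the flipped bit is at their intersection.

row 3, column 3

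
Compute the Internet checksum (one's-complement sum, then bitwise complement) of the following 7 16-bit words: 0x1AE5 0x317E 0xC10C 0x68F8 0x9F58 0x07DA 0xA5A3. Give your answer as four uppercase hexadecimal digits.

3CC1

One's-complement addition (fold any carry out of bit 15 back into bit 0):
  0x1AE5 + 0x317E = 0x04C63
  0x4C63 + 0xC10C = 0x10D6F → wrap carry → 0x0D70
  0x0D70 + 0x68F8 = 0x07668
  0x7668 + 0x9F58 = 0x115C0 → wrap carry → 0x15C1
  0x15C1 + 0x07DA = 0x01D9B
  0x1D9B + 0xA5A3 = 0x0C33E
One's-complement sum = 0xC33E.
Checksum = ~0xC33E & 0xFFFF = 0x3CC1.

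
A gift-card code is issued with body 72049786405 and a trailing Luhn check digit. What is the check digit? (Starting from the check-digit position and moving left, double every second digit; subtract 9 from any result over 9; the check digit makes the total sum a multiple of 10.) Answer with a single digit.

Partial digits right→left: 5 0 4 6 8 7 9 4 0 2 7
Double every second digit counting from the check-digit position (so the 1st, 3rd, 5th, ... of the partial from the right).
  doubled (with −9 where >9): 1 8 7 9 0 5 → sum 30
  kept as-is: 0 6 7 4 2 → sum 19
Total = 30 + 19 = 49.
Check digit = (10 − (49 mod 10)) mod 10 = 1.

1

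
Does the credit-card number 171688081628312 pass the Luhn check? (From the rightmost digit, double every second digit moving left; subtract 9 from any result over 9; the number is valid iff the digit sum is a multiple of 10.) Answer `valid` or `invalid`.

invalid

From the right, keep odd positions and double even positions (subtract 9 from any doubled value over 9):
  doubled (positions 2,4,...): 2 7 3 7 7 3 5 → sum 34
  kept (positions 1,3,...): 2 3 2 1 0 8 1 1 → sum 18
Total = 52.
52 mod 10 = 2, so the number is invalid.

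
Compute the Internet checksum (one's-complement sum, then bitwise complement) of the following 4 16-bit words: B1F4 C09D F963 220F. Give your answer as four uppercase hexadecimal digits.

One's-complement addition (fold any carry out of bit 15 back into bit 0):
  0xB1F4 + 0xC09D = 0x17291 → wrap carry → 0x7292
  0x7292 + 0xF963 = 0x16BF5 → wrap carry → 0x6BF6
  0x6BF6 + 0x220F = 0x08E05
One's-complement sum = 0x8E05.
Checksum = ~0x8E05 & 0xFFFF = 0x71FA.

71FA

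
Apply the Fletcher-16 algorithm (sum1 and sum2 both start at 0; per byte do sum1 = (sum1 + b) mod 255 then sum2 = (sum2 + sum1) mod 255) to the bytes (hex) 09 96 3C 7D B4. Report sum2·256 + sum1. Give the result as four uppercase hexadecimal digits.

EB0E

Running sums (mod 255):
  after byte 0 (09): sum1=9, sum2=9
  after byte 1 (96): sum1=159, sum2=168
  after byte 2 (3C): sum1=219, sum2=132
  after byte 3 (7D): sum1=89, sum2=221
  after byte 4 (B4): sum1=14, sum2=235
Checksum = sum2·256 + sum1 = 235·256 + 14 = 60174 = 0xEB0E.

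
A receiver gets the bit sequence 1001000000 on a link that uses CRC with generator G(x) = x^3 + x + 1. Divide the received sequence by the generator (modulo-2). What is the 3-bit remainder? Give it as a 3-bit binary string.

001

Modulo-2 division of 1001000000 by 1011:
  pos 0: 1001 XOR 1011 = 0010
  pos 2: 1000 XOR 1011 = 0011
  pos 4: 1100 XOR 1011 = 0111
  pos 5: 1110 XOR 1011 = 0101
  pos 6: 1010 XOR 1011 = 0001
Remainder = 001 (nonzero — an error is detected).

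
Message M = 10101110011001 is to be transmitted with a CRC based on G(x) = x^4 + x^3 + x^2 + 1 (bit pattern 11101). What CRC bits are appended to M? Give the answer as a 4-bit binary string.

0000

Append 4 zeros: 101011100110010000. Divide by 11101 (XOR where the leading bit is 1):
  pos 0: 10101 XOR 11101 = 01000
  pos 1: 10001 XOR 11101 = 01100
  pos 2: 11001 XOR 11101 = 00100
  pos 4: 10000 XOR 11101 = 01101
  pos 5: 11011 XOR 11101 = 00110
  pos 7: 11010 XOR 11101 = 00111
  pos 9: 11101 XOR 11101 = 00000
Remainder (last 4 bits) = 0000. This is the CRC / FCS.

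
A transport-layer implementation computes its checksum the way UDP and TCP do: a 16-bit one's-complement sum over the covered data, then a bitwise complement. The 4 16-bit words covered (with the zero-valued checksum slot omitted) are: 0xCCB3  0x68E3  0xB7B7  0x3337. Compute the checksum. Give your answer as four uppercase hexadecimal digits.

One's-complement addition (fold any carry out of bit 15 back into bit 0):
  0xCCB3 + 0x68E3 = 0x13596 → wrap carry → 0x3597
  0x3597 + 0xB7B7 = 0x0ED4E
  0xED4E + 0x3337 = 0x12085 → wrap carry → 0x2086
One's-complement sum = 0x2086.
Checksum = ~0x2086 & 0xFFFF = 0xDF79.

DF79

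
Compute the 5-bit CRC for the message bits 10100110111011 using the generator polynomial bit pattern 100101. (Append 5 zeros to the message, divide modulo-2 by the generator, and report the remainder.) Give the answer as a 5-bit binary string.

00011

Append 5 zeros: 1010011011101100000. Divide by 100101 (XOR where the leading bit is 1):
  pos 0: 101001 XOR 100101 = 001100
  pos 2: 110010 XOR 100101 = 010111
  pos 3: 101111 XOR 100101 = 001010
  pos 5: 101011 XOR 100101 = 001110
  pos 7: 111001 XOR 100101 = 011100
  pos 8: 111001 XOR 100101 = 011100
  pos 9: 111000 XOR 100101 = 011101
  pos 10: 111010 XOR 100101 = 011111
  pos 11: 111110 XOR 100101 = 011011
  pos 12: 110110 XOR 100101 = 010011
  pos 13: 100110 XOR 100101 = 000011
Remainder (last 5 bits) = 00011. This is the CRC / FCS.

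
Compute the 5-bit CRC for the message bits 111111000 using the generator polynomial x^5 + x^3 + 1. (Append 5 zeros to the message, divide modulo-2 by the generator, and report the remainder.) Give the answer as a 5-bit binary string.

Append 5 zeros: 11111100000000. Divide by 101001 (XOR where the leading bit is 1):
  pos 0: 111111 XOR 101001 = 010110
  pos 1: 101100 XOR 101001 = 000101
  pos 4: 101000 XOR 101001 = 000001
Remainder (last 5 bits) = 10000. This is the CRC / FCS.

10000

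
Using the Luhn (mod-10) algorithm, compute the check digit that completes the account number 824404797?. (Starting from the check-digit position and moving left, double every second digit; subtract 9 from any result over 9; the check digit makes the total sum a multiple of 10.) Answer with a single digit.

6

Partial digits right→left: 7 9 7 4 0 4 4 2 8
Double every second digit counting from the check-digit position (so the 1st, 3rd, 5th, ... of the partial from the right).
  doubled (with −9 where >9): 5 5 0 8 7 → sum 25
  kept as-is: 9 4 4 2 → sum 19
Total = 25 + 19 = 44.
Check digit = (10 − (44 mod 10)) mod 10 = 6.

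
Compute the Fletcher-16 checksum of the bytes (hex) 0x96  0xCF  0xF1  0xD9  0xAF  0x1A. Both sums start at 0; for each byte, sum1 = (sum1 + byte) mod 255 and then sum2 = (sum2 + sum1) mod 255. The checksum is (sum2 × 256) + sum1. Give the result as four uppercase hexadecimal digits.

65FB

Running sums (mod 255):
  after byte 0 (0x96): sum1=150, sum2=150
  after byte 1 (0xCF): sum1=102, sum2=252
  after byte 2 (0xF1): sum1=88, sum2=85
  after byte 3 (0xD9): sum1=50, sum2=135
  after byte 4 (0xAF): sum1=225, sum2=105
  after byte 5 (0x1A): sum1=251, sum2=101
Checksum = sum2·256 + sum1 = 101·256 + 251 = 26107 = 0x65FB.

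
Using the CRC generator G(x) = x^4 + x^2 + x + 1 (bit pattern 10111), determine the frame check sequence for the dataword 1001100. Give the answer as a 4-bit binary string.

0010

Append 4 zeros: 10011000000. Divide by 10111 (XOR where the leading bit is 1):
  pos 0: 10011 XOR 10111 = 00100
  pos 2: 10000 XOR 10111 = 00111
  pos 4: 11100 XOR 10111 = 01011
  pos 5: 10110 XOR 10111 = 00001
Remainder (last 4 bits) = 0010. This is the CRC / FCS.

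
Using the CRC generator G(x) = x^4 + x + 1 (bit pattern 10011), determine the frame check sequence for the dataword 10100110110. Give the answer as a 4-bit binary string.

0011

Append 4 zeros: 101001101100000. Divide by 10011 (XOR where the leading bit is 1):
  pos 0: 10100 XOR 10011 = 00111
  pos 2: 11111 XOR 10011 = 01100
  pos 3: 11000 XOR 10011 = 01011
  pos 4: 10111 XOR 10011 = 00100
  pos 6: 10010 XOR 10011 = 00001
  pos 10: 10000 XOR 10011 = 00011
Remainder (last 4 bits) = 0011. This is the CRC / FCS.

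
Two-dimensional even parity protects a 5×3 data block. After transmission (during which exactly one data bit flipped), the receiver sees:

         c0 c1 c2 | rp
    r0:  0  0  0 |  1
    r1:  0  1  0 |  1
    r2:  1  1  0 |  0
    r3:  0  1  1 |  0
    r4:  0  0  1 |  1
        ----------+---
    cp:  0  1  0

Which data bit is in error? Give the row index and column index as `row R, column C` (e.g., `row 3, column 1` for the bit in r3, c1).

row 0, column 0

Recompute each row's even parity and compare to rp:
  r0: data parity 0, sent rp 1 → mismatch
  r1: data parity 1, sent rp 1 → ok
  r2: data parity 0, sent rp 0 → ok
  r3: data parity 0, sent rp 0 → ok
  r4: data parity 1, sent rp 1 → ok
Recompute each column's even parity and compare to cp:
  c0: data parity 1, sent cp 0 → mismatch
  c1: data parity 1, sent cp 1 → ok
  c2: data parity 0, sent cp 0 → ok
Exactly one row (r0) and one column (c0) fail → the flipped bit is at their intersection.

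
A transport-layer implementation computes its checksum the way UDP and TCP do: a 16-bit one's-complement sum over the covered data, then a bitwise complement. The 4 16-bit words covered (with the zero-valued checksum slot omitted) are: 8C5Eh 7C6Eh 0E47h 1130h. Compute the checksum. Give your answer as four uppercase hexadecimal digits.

D7BB

One's-complement addition (fold any carry out of bit 15 back into bit 0):
  0x8C5E + 0x7C6E = 0x108CC → wrap carry → 0x08CD
  0x08CD + 0x0E47 = 0x01714
  0x1714 + 0x1130 = 0x02844
One's-complement sum = 0x2844.
Checksum = ~0x2844 & 0xFFFF = 0xD7BB.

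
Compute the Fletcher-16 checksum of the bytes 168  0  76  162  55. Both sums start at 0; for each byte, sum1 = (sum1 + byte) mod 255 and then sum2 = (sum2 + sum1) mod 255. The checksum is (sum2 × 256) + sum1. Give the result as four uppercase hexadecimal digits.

ACCE

Running sums (mod 255):
  after byte 0 (168): sum1=168, sum2=168
  after byte 1 (0): sum1=168, sum2=81
  after byte 2 (76): sum1=244, sum2=70
  after byte 3 (162): sum1=151, sum2=221
  after byte 4 (55): sum1=206, sum2=172
Checksum = sum2·256 + sum1 = 172·256 + 206 = 44238 = 0xACCE.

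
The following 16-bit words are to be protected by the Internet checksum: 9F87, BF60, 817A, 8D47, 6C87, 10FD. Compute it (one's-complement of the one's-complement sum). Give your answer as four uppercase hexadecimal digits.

14D1

One's-complement addition (fold any carry out of bit 15 back into bit 0):
  0x9F87 + 0xBF60 = 0x15EE7 → wrap carry → 0x5EE8
  0x5EE8 + 0x817A = 0x0E062
  0xE062 + 0x8D47 = 0x16DA9 → wrap carry → 0x6DAA
  0x6DAA + 0x6C87 = 0x0DA31
  0xDA31 + 0x10FD = 0x0EB2E
One's-complement sum = 0xEB2E.
Checksum = ~0xEB2E & 0xFFFF = 0x14D1.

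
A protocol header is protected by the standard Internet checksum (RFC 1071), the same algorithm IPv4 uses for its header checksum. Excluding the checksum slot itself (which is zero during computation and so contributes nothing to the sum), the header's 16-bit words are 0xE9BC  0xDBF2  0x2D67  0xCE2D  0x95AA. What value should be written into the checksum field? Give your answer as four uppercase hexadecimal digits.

A910

One's-complement addition (fold any carry out of bit 15 back into bit 0):
  0xE9BC + 0xDBF2 = 0x1C5AE → wrap carry → 0xC5AF
  0xC5AF + 0x2D67 = 0x0F316
  0xF316 + 0xCE2D = 0x1C143 → wrap carry → 0xC144
  0xC144 + 0x95AA = 0x156EE → wrap carry → 0x56EF
One's-complement sum = 0x56EF.
Checksum = ~0x56EF & 0xFFFF = 0xA910.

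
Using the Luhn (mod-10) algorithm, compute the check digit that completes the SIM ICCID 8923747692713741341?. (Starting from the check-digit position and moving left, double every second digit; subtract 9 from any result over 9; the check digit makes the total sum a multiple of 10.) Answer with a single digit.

6

Partial digits right→left: 1 4 3 1 4 7 3 1 7 2 9 6 7 4 7 3 2 9 8
Double every second digit counting from the check-digit position (so the 1st, 3rd, 5th, ... of the partial from the right).
  doubled (with −9 where >9): 2 6 8 6 5 9 5 5 4 7 → sum 57
  kept as-is: 4 1 7 1 2 6 4 3 9 → sum 37
Total = 57 + 37 = 94.
Check digit = (10 − (94 mod 10)) mod 10 = 6.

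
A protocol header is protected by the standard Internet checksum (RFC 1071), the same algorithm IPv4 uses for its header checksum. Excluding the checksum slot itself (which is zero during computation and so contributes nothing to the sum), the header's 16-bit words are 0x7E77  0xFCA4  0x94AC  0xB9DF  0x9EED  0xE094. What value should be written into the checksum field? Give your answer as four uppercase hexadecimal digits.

B6D4

One's-complement addition (fold any carry out of bit 15 back into bit 0):
  0x7E77 + 0xFCA4 = 0x17B1B → wrap carry → 0x7B1C
  0x7B1C + 0x94AC = 0x10FC8 → wrap carry → 0x0FC9
  0x0FC9 + 0xB9DF = 0x0C9A8
  0xC9A8 + 0x9EED = 0x16895 → wrap carry → 0x6896
  0x6896 + 0xE094 = 0x1492A → wrap carry → 0x492B
One's-complement sum = 0x492B.
Checksum = ~0x492B & 0xFFFF = 0xB6D4.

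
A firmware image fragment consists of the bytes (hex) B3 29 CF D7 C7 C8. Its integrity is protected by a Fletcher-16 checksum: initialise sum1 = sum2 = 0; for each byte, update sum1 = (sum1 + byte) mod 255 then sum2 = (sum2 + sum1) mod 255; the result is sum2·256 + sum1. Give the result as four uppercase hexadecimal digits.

2315

Running sums (mod 255):
  after byte 0 (B3): sum1=179, sum2=179
  after byte 1 (29): sum1=220, sum2=144
  after byte 2 (CF): sum1=172, sum2=61
  after byte 3 (D7): sum1=132, sum2=193
  after byte 4 (C7): sum1=76, sum2=14
  after byte 5 (C8): sum1=21, sum2=35
Checksum = sum2·256 + sum1 = 35·256 + 21 = 8981 = 0x2315.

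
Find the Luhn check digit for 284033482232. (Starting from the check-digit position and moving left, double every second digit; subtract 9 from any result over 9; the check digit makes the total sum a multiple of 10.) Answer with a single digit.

4

Partial digits right→left: 2 3 2 2 8 4 3 3 0 4 8 2
Double every second digit counting from the check-digit position (so the 1st, 3rd, 5th, ... of the partial from the right).
  doubled (with −9 where >9): 4 4 7 6 0 7 → sum 28
  kept as-is: 3 2 4 3 4 2 → sum 18
Total = 28 + 18 = 46.
Check digit = (10 − (46 mod 10)) mod 10 = 4.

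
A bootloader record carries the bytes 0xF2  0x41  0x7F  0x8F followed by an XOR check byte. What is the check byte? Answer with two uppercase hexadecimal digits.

43

XOR the bytes together:
  start with 0xF2
  0xF2 ⊕ 0x41 = 0xB3
  0xB3 ⊕ 0x7F = 0xCC
  0xCC ⊕ 0x8F = 0x43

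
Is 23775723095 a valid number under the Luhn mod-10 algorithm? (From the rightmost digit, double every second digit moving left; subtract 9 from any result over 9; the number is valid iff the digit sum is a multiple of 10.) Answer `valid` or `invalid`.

invalid

From the right, keep odd positions and double even positions (subtract 9 from any doubled value over 9):
  doubled (positions 2,4,...): 9 6 5 5 6 → sum 31
  kept (positions 1,3,...): 5 0 2 5 7 2 → sum 21
Total = 52.
52 mod 10 = 2, so the number is invalid.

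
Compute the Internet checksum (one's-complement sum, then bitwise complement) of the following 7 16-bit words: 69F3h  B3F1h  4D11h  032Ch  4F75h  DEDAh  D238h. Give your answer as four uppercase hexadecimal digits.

9154

One's-complement addition (fold any carry out of bit 15 back into bit 0):
  0x69F3 + 0xB3F1 = 0x11DE4 → wrap carry → 0x1DE5
  0x1DE5 + 0x4D11 = 0x06AF6
  0x6AF6 + 0x032C = 0x06E22
  0x6E22 + 0x4F75 = 0x0BD97
  0xBD97 + 0xDEDA = 0x19C71 → wrap carry → 0x9C72
  0x9C72 + 0xD238 = 0x16EAA → wrap carry → 0x6EAB
One's-complement sum = 0x6EAB.
Checksum = ~0x6EAB & 0xFFFF = 0x9154.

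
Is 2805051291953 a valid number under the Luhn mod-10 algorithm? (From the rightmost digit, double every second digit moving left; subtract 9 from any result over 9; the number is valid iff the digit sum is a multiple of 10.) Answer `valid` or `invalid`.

From the right, keep odd positions and double even positions (subtract 9 from any doubled value over 9):
  doubled (positions 2,4,...): 1 2 4 1 1 7 → sum 16
  kept (positions 1,3,...): 3 9 9 1 0 0 2 → sum 24
Total = 40.
40 mod 10 = 0, so the number is valid.

valid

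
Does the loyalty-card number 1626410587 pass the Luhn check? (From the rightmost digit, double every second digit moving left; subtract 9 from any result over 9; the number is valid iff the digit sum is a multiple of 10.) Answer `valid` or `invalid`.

invalid

From the right, keep odd positions and double even positions (subtract 9 from any doubled value over 9):
  doubled (positions 2,4,...): 7 0 8 4 2 → sum 21
  kept (positions 1,3,...): 7 5 1 6 6 → sum 25
Total = 46.
46 mod 10 = 6, so the number is invalid.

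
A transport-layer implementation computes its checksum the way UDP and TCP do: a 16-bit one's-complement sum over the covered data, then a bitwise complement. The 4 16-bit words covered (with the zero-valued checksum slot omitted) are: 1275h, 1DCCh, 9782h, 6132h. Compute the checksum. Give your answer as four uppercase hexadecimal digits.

D709

One's-complement addition (fold any carry out of bit 15 back into bit 0):
  0x1275 + 0x1DCC = 0x03041
  0x3041 + 0x9782 = 0x0C7C3
  0xC7C3 + 0x6132 = 0x128F5 → wrap carry → 0x28F6
One's-complement sum = 0x28F6.
Checksum = ~0x28F6 & 0xFFFF = 0xD709.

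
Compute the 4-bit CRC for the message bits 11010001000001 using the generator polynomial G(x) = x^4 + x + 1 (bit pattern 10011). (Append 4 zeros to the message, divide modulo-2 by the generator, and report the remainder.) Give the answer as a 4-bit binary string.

1011

Append 4 zeros: 110100010000010000. Divide by 10011 (XOR where the leading bit is 1):
  pos 0: 11010 XOR 10011 = 01001
  pos 1: 10010 XOR 10011 = 00001
  pos 5: 10100 XOR 10011 = 00111
  pos 7: 11100 XOR 10011 = 01111
  pos 8: 11110 XOR 10011 = 01101
  pos 9: 11011 XOR 10011 = 01000
  pos 10: 10000 XOR 10011 = 00011
  pos 13: 11000 XOR 10011 = 01011
Remainder (last 4 bits) = 1011. This is the CRC / FCS.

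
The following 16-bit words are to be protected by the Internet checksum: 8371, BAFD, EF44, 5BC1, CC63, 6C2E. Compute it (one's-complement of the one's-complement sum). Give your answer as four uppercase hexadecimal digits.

3DF8

One's-complement addition (fold any carry out of bit 15 back into bit 0):
  0x8371 + 0xBAFD = 0x13E6E → wrap carry → 0x3E6F
  0x3E6F + 0xEF44 = 0x12DB3 → wrap carry → 0x2DB4
  0x2DB4 + 0x5BC1 = 0x08975
  0x8975 + 0xCC63 = 0x155D8 → wrap carry → 0x55D9
  0x55D9 + 0x6C2E = 0x0C207
One's-complement sum = 0xC207.
Checksum = ~0xC207 & 0xFFFF = 0x3DF8.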